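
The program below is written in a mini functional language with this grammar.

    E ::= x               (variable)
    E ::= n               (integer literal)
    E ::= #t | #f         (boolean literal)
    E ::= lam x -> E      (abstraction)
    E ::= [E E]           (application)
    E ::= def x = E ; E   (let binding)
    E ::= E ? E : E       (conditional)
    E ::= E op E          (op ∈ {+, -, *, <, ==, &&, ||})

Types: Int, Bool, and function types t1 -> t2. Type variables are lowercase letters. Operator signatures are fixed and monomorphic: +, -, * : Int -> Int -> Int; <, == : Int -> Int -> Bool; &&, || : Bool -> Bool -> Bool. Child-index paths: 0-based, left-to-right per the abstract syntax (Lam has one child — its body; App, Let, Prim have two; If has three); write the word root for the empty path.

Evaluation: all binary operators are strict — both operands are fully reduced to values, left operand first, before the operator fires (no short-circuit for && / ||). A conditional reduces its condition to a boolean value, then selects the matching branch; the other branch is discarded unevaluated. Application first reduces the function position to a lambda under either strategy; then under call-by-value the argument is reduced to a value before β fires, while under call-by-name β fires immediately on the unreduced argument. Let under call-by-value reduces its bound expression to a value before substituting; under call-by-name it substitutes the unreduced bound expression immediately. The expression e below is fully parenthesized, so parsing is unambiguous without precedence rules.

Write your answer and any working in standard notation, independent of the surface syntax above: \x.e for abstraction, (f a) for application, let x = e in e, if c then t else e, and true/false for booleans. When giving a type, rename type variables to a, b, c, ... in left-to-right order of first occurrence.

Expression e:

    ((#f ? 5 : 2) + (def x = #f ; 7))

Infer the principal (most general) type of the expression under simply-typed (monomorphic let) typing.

Working:
  unify Bool ~ Bool
  unify Int ~ Int
  unify Int ~ Int
let x : Bool
  unify Int ~ Int

Answer: Int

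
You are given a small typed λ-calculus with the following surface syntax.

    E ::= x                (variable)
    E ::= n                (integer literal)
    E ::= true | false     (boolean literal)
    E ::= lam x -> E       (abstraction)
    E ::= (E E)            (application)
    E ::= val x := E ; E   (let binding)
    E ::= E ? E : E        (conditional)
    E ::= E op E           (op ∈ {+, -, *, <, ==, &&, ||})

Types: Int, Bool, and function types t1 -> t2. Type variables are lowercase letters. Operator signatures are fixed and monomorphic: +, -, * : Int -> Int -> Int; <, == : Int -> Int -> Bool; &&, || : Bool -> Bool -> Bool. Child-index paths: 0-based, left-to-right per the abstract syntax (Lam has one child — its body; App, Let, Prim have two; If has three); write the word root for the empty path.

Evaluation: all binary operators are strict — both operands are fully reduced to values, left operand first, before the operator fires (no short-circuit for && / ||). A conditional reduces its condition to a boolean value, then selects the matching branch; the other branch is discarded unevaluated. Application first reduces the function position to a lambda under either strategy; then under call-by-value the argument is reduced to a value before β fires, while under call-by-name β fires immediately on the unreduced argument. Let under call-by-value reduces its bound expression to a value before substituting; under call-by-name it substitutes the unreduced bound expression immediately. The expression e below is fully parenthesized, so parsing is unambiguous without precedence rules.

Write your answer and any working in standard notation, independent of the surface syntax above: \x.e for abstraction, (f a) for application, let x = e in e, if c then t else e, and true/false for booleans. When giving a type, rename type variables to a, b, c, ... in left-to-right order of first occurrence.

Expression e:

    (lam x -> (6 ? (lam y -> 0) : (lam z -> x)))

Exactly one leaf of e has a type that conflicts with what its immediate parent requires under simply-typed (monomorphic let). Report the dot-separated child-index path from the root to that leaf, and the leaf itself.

Answer: 0.0 : 6

Working:
  unify Int ~ Bool
  FAIL: mismatch Int ~ Bool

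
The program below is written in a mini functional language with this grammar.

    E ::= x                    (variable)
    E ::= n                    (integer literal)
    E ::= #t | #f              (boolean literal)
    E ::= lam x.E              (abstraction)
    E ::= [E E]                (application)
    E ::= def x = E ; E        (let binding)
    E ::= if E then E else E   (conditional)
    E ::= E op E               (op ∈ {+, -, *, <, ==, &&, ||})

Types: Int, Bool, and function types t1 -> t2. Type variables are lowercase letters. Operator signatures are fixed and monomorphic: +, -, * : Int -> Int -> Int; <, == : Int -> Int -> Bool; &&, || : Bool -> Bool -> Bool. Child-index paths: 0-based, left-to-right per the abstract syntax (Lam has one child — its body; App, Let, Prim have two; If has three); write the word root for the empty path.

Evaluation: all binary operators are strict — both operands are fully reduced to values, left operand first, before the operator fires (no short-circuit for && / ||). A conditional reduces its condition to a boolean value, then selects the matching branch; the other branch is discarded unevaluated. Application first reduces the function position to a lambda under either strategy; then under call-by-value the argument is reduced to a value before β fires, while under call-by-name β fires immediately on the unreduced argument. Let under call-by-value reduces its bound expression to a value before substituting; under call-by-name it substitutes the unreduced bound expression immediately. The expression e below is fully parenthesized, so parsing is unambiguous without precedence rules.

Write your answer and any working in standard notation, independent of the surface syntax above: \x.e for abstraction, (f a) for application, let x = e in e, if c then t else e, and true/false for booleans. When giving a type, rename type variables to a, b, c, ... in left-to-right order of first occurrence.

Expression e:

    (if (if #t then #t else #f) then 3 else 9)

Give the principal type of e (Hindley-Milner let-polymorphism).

Answer: Int

Working:
  unify Bool ~ Bool
  unify Bool ~ Bool
  unify Bool ~ Bool
  unify Int ~ Int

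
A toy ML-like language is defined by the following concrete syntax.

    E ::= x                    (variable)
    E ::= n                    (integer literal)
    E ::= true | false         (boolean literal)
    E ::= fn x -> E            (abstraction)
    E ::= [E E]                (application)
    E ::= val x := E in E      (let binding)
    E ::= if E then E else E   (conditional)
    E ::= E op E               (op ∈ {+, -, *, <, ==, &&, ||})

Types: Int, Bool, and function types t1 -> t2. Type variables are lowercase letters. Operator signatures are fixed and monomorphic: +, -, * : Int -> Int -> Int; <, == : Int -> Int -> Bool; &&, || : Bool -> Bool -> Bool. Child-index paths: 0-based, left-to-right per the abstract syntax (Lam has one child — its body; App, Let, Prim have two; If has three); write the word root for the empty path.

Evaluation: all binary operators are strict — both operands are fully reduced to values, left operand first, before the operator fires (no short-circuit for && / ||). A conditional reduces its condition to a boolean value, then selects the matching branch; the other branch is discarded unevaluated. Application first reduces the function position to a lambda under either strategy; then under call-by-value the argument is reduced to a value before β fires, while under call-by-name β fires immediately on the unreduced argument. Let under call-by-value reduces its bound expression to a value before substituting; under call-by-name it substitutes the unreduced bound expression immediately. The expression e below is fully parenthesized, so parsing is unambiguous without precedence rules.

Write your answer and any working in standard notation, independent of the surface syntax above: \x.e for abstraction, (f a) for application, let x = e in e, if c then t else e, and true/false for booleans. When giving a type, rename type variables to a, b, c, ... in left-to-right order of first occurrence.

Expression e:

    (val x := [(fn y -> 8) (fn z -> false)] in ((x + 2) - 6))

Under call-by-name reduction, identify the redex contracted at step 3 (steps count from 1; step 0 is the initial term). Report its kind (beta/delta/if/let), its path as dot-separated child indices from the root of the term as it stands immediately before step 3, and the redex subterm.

Answer: delta at 0 : (8 + 2)

Derivation:
step 0: (let x = ((\y.8) (\z.false)) in ((x + 2) - 6))
step 1: [let@root] ((((\y.8) (\z.false)) + 2) - 6)
step 2: [beta@0.0] ((8 + 2) - 6)
step 3: [delta@0] (10 - 6)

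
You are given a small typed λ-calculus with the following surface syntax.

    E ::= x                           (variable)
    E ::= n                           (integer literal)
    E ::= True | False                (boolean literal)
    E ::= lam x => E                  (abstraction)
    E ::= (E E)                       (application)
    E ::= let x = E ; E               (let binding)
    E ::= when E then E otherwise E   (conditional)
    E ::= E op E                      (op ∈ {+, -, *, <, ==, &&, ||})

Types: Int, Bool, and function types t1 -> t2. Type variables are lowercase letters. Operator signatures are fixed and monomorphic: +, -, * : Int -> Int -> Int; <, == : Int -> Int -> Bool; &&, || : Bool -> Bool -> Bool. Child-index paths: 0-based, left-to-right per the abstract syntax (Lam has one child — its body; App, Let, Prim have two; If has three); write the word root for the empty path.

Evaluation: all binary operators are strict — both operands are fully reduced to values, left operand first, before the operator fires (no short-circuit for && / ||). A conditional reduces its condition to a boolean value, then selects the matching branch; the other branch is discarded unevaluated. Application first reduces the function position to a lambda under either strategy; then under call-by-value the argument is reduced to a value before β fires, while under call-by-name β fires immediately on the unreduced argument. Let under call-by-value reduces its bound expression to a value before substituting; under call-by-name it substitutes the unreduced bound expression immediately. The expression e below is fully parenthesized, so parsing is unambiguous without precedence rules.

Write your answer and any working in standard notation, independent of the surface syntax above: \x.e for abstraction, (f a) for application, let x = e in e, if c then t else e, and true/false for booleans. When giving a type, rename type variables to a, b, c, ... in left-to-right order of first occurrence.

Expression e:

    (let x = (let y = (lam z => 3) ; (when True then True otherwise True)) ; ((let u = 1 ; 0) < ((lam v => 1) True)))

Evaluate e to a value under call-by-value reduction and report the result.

Working:
step 0: (let x = (let y = (\z.3) in (if true then true else true)) in ((let u = 1 in 0) < ((\v.1) true)))
step 1: [let@0] (let x = (if true then true else true) in ((let u = 1 in 0) < ((\v.1) true)))
step 2: [if@0] (let x = true in ((let u = 1 in 0) < ((\v.1) true)))
step 3: [let@root] ((let u = 1 in 0) < ((\v.1) true))
step 4: [let@0] (0 < ((\v.1) true))
step 5: [beta@1] (0 < 1)
step 6: [delta@root] true

Answer: true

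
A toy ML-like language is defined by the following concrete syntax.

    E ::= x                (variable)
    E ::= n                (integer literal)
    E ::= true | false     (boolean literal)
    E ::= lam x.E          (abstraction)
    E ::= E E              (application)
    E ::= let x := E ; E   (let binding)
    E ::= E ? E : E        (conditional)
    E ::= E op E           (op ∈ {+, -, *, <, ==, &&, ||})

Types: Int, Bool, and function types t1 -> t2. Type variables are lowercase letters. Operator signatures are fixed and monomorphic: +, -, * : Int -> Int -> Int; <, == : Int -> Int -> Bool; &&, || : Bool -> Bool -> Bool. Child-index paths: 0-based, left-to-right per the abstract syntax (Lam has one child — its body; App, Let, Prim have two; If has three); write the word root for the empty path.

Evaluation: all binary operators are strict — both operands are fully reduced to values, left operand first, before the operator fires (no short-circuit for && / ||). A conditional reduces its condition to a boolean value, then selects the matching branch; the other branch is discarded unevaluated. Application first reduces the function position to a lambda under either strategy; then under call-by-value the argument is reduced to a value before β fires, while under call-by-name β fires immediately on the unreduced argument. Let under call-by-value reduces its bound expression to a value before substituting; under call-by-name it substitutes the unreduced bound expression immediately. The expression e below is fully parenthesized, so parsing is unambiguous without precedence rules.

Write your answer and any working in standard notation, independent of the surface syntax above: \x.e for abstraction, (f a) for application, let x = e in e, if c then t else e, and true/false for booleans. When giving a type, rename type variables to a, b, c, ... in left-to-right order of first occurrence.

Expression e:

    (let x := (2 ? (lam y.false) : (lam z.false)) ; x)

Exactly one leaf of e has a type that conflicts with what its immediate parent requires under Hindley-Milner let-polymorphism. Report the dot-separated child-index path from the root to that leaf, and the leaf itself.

Answer: 0.0 : 2

Working:
  unify Int ~ Bool
  FAIL: mismatch Int ~ Bool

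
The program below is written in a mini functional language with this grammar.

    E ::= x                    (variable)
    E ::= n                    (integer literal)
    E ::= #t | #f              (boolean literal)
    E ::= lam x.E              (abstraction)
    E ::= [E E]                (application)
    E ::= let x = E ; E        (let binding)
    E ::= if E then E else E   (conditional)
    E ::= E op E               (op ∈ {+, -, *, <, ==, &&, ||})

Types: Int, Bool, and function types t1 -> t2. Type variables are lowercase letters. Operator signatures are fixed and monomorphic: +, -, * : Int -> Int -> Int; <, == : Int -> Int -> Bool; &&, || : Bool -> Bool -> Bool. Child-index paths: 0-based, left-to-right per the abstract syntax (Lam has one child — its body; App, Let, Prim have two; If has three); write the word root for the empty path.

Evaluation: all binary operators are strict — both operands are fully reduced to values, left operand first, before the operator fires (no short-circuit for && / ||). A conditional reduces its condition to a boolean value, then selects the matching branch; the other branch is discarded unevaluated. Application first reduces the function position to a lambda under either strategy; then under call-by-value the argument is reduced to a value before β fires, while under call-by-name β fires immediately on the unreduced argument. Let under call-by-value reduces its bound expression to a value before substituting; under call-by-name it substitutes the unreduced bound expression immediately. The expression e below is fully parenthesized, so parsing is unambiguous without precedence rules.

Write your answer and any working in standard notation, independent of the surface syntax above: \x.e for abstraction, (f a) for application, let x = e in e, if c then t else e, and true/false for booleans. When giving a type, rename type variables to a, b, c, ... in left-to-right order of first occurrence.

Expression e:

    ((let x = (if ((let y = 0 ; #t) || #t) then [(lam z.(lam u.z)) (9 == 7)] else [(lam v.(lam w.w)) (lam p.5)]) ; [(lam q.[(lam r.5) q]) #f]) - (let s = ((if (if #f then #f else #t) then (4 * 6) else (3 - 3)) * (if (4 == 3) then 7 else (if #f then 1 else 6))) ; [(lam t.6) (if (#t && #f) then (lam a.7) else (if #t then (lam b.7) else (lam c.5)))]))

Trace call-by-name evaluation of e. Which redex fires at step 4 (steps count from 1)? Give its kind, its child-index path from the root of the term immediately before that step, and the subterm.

Answer: let at 1 : (let s = ((if (if false then false else true) then (4 * 6) else (3 - 3)) * (if (4 == 3) then 7 else (if false then 1 else 6))) in ((\t.6) (if (true && false) then (\a.7) else (if true then (\b.7) else (\c.5)))))

Derivation:
step 0: ((let x = (if ((let y = 0 in true) || true) then ((\z.(\u.z)) (9 == 7)) else ((\v.(\w.w)) (\p.5))) in ((\q.((\r.5) q)) false)) - (let s = ((if (if false then false else true) then (4 * 6) else (3 - 3)) * (if (4 == 3) then 7 else (if false then 1 else 6))) in ((\t.6) (if (true && false) then (\a.7) else (if true then (\b.7) else (\c.5))))))
step 1: [let@0] (((\q.((\r.5) q)) false) - (let s = ((if (if false then false else true) then (4 * 6) else (3 - 3)) * (if (4 == 3) then 7 else (if false then 1 else 6))) in ((\t.6) (if (true && false) then (\a.7) else (if true then (\b.7) else (\c.5))))))
step 2: [beta@0] (((\r.5) false) - (let s = ((if (if false then false else true) then (4 * 6) else (3 - 3)) * (if (4 == 3) then 7 else (if false then 1 else 6))) in ((\t.6) (if (true && false) then (\a.7) else (if true then (\b.7) else (\c.5))))))
step 3: [beta@0] (5 - (let s = ((if (if false then false else true) then (4 * 6) else (3 - 3)) * (if (4 == 3) then 7 else (if false then 1 else 6))) in ((\t.6) (if (true && false) then (\a.7) else (if true then (\b.7) else (\c.5))))))
step 4: [let@1] (5 - ((\t.6) (if (true && false) then (\a.7) else (if true then (\b.7) else (\c.5)))))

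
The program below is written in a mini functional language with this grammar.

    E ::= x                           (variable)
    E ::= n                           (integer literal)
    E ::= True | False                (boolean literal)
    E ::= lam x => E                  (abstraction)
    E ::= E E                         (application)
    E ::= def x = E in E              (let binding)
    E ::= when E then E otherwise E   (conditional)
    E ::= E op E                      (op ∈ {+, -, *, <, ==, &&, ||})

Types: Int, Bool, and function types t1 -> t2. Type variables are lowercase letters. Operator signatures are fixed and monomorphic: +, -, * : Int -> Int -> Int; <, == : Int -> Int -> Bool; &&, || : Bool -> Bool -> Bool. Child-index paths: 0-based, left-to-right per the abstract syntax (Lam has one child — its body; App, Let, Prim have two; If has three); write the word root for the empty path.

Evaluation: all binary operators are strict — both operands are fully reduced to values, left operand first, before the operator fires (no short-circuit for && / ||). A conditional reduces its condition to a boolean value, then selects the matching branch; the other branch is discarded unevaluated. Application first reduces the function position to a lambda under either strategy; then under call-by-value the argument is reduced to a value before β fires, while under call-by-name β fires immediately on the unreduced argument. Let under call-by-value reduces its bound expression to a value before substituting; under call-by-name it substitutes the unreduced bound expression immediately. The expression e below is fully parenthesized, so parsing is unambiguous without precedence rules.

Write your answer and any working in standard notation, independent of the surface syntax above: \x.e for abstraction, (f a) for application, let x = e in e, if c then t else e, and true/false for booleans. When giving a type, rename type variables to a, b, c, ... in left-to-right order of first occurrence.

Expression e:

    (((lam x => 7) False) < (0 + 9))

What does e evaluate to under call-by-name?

Derivation:
step 0: (((\x.7) false) < (0 + 9))
step 1: [beta@0] (7 < (0 + 9))
step 2: [delta@1] (7 < 9)
step 3: [delta@root] true

Answer: true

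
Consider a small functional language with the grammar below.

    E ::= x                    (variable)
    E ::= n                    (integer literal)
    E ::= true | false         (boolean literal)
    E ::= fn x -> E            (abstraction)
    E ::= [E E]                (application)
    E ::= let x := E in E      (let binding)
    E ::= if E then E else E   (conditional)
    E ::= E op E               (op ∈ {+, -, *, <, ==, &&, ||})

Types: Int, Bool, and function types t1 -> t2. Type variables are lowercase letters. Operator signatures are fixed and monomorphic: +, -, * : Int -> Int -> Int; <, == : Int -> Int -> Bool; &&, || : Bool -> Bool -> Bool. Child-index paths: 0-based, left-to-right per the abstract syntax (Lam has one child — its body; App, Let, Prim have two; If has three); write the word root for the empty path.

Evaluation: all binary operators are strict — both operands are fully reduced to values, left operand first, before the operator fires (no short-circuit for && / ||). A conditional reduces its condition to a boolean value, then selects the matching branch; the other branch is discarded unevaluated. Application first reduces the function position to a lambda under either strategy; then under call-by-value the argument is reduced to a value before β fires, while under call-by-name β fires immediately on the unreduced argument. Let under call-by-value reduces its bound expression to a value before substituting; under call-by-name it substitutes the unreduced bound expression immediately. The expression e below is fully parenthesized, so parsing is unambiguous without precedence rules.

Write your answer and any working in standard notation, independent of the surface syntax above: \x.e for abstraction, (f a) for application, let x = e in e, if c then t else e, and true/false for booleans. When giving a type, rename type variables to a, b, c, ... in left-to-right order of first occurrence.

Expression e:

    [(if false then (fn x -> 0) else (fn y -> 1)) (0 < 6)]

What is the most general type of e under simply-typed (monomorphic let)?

Working:
  unify Bool ~ Bool
\x._ : a -> Int
\y._ : b -> Int
  unify a -> Int ~ b -> Int
  unify a ~ b
  unify Int ~ Int
  unify Int ~ Int
  unify Int ~ Int
  unify b -> Int ~ Bool -> c
  unify b ~ Bool
  unify Int ~ c
_ _ : Int

Answer: Int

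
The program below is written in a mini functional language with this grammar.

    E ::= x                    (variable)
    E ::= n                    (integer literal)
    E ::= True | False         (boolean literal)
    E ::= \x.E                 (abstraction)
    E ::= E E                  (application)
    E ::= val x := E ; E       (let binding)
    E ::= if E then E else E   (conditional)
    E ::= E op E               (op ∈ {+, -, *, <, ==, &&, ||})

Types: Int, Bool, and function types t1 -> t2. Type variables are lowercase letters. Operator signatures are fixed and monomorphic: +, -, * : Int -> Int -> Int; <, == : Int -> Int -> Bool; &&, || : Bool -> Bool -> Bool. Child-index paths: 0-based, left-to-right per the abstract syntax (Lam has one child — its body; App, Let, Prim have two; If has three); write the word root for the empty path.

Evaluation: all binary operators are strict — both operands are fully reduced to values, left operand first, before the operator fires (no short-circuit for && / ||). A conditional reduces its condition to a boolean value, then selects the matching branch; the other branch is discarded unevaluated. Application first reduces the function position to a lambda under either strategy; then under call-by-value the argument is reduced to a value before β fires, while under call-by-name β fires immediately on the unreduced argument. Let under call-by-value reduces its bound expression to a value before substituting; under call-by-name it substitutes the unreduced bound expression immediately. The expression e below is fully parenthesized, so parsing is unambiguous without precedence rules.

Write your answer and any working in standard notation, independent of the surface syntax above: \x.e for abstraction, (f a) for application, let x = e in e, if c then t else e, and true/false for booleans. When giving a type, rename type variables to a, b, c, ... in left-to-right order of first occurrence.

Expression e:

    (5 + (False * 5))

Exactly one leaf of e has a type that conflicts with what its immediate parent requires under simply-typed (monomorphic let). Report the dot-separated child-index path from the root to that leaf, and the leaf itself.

Answer: 1.0 : false

Derivation:
  unify Int ~ Int
  unify Bool ~ Int
  FAIL: mismatch Bool ~ Int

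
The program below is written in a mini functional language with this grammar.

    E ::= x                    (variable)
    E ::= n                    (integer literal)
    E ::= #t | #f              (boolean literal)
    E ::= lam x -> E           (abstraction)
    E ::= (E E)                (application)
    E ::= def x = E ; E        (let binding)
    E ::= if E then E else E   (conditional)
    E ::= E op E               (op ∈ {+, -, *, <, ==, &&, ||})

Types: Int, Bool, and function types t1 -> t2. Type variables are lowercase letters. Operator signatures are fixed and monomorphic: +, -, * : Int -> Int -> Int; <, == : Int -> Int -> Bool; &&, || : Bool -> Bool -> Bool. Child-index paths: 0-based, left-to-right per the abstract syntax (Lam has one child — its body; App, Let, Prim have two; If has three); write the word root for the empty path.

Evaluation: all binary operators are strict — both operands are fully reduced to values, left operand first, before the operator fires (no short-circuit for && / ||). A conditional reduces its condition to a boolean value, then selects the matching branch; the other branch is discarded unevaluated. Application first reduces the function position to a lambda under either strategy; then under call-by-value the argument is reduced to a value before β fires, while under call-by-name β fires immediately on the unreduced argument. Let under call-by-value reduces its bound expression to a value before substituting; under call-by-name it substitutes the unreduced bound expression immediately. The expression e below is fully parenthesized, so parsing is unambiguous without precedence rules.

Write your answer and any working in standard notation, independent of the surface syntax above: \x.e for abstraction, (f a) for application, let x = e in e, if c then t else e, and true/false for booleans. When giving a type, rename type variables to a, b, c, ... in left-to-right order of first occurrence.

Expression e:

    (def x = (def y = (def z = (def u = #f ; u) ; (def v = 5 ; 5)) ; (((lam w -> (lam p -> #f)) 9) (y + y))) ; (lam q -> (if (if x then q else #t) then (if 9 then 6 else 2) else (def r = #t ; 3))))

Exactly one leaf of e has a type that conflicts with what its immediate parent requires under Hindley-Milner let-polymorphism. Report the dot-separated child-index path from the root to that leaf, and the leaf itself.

Derivation:
let u : Bool
u : Bool
let z : Bool
let v : Int
let y : Int
\p._ : b -> Bool
\w._ : a -> b -> Bool
  unify a -> b -> Bool ~ Int -> c
  unify a ~ Int
  unify b -> Bool ~ c
_ _ : b -> Bool
y : Int
  unify Int ~ Int
y : Int
  unify Int ~ Int
  unify b -> Bool ~ Int -> d
  unify b ~ Int
  unify Bool ~ d
_ _ : Bool
let x : Bool
x : Bool
  unify Bool ~ Bool
q : e
  unify e ~ Bool
  unify Bool ~ Bool
  unify Int ~ Bool
  FAIL: mismatch Int ~ Bool

Answer: 1.0.1.0 : 9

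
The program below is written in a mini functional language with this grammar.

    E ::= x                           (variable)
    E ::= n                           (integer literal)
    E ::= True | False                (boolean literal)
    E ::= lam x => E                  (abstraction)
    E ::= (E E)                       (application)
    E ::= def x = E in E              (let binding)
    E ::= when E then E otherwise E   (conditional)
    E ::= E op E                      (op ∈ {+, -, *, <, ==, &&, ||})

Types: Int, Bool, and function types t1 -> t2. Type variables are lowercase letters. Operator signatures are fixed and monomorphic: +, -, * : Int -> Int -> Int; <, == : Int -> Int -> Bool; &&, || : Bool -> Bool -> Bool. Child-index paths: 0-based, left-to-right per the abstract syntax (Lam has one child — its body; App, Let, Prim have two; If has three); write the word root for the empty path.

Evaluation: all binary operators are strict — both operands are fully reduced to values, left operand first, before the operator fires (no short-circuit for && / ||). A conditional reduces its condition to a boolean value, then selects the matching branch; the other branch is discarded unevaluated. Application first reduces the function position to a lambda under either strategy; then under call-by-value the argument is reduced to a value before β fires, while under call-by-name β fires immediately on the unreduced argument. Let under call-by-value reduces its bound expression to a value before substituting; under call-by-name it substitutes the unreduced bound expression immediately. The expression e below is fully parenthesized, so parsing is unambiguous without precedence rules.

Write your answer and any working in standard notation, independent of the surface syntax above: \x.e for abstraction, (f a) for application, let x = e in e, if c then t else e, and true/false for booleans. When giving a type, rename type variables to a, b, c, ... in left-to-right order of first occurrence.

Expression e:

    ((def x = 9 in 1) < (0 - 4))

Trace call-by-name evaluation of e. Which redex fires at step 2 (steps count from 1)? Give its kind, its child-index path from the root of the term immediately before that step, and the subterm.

Answer: delta at 1 : (0 - 4)

Trace:
step 0: ((let x = 9 in 1) < (0 - 4))
step 1: [let@0] (1 < (0 - 4))
step 2: [delta@1] (1 < -4)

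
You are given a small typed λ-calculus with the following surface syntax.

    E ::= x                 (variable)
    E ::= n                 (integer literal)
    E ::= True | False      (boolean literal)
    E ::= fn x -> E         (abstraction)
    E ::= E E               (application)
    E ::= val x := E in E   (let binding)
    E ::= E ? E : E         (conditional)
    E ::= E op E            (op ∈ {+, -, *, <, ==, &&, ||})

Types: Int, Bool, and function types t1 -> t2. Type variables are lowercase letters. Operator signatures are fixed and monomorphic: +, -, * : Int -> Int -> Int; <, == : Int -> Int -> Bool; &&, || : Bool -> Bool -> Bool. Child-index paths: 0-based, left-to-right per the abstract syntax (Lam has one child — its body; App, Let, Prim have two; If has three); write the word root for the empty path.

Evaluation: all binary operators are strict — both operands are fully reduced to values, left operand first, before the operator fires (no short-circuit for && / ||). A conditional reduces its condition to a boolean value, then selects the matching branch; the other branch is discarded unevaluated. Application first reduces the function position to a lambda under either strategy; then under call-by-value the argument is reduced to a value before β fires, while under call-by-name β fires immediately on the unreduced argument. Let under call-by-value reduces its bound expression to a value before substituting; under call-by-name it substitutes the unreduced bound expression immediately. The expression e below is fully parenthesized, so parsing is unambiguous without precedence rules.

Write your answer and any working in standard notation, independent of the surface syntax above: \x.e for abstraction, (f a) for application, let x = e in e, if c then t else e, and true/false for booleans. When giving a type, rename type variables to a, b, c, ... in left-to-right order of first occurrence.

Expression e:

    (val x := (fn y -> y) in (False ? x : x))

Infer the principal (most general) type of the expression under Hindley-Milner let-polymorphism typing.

Answer: a -> a

Working:
y : a
\y._ : a -> a
let x : forall. a -> a
  unify Bool ~ Bool
x : b -> b
x : c -> c
  unify b -> b ~ c -> c
  unify b ~ c
  unify c ~ c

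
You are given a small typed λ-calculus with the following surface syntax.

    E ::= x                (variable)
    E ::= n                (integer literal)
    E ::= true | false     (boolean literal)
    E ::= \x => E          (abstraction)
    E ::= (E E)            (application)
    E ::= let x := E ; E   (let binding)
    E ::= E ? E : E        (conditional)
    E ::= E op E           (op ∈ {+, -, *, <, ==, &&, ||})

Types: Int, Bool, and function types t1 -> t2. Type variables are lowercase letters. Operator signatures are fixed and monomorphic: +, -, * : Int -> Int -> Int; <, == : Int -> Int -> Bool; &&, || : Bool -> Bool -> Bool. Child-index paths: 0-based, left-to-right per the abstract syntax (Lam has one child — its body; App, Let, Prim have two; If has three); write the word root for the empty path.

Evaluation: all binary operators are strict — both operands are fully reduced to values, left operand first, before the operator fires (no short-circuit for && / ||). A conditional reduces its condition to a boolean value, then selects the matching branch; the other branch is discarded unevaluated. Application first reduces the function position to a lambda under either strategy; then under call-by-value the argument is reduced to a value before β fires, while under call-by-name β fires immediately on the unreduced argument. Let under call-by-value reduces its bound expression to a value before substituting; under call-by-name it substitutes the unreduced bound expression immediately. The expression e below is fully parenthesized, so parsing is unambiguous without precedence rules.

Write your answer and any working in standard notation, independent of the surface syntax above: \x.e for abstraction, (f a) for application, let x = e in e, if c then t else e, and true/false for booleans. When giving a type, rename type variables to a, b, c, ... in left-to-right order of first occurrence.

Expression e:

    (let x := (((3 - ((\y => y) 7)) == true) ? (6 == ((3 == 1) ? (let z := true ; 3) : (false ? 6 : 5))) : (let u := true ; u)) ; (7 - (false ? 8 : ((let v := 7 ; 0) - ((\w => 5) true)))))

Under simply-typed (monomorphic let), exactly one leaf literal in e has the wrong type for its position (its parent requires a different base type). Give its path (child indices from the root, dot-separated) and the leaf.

Working:
  unify Int ~ Int
y : a
\y._ : a -> a
  unify a -> a ~ Int -> b
  unify a ~ Int
  unify Int ~ b
_ _ : Int
  unify Int ~ Int
  unify Int ~ Int
  unify Bool ~ Int
  FAIL: mismatch Bool ~ Int

Answer: 0.0.1 : true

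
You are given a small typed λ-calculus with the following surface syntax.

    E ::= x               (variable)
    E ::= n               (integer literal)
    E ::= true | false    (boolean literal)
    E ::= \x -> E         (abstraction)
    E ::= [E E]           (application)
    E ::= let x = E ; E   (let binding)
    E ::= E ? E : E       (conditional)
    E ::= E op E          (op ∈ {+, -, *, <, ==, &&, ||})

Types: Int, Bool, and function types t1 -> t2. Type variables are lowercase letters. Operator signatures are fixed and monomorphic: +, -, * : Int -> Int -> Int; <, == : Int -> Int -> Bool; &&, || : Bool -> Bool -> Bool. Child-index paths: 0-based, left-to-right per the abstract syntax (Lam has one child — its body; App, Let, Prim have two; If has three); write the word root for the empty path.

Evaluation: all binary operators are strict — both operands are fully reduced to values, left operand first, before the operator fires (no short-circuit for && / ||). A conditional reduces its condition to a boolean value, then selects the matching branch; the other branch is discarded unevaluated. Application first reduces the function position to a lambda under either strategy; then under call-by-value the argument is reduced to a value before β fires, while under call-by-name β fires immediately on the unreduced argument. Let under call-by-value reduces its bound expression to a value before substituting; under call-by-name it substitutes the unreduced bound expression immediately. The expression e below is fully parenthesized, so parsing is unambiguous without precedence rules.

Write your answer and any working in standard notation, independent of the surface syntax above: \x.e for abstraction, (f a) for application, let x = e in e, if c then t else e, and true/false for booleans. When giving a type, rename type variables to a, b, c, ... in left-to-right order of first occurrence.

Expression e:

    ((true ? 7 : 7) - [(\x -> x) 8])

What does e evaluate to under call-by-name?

Answer: -1

Working:
step 0: ((if true then 7 else 7) - ((\x.x) 8))
step 1: [if@0] (7 - ((\x.x) 8))
step 2: [beta@1] (7 - 8)
step 3: [delta@root] -1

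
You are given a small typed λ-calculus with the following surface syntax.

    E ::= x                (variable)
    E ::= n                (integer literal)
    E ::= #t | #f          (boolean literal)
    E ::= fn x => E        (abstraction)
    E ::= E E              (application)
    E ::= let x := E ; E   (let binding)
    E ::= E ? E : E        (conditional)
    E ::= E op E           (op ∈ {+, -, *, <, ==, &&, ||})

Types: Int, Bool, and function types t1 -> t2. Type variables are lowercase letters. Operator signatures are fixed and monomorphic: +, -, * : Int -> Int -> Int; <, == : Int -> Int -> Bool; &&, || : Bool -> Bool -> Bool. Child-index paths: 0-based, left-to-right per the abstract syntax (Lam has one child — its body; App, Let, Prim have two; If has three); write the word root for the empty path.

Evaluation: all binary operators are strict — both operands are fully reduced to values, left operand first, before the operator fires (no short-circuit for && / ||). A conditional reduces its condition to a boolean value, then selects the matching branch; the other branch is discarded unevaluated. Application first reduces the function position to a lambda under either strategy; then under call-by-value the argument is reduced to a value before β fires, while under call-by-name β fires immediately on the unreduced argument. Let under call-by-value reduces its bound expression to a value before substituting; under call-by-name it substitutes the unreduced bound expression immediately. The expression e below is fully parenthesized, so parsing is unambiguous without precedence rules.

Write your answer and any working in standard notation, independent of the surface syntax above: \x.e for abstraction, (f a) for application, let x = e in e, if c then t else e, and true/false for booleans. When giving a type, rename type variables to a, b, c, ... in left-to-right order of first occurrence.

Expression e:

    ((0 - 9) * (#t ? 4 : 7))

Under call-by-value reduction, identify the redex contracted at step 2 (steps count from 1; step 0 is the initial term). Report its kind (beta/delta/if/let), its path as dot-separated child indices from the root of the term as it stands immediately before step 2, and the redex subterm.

Working:
step 0: ((0 - 9) * (if true then 4 else 7))
step 1: [delta@0] (-9 * (if true then 4 else 7))
step 2: [if@1] (-9 * 4)

Answer: if at 1 : (if true then 4 else 7)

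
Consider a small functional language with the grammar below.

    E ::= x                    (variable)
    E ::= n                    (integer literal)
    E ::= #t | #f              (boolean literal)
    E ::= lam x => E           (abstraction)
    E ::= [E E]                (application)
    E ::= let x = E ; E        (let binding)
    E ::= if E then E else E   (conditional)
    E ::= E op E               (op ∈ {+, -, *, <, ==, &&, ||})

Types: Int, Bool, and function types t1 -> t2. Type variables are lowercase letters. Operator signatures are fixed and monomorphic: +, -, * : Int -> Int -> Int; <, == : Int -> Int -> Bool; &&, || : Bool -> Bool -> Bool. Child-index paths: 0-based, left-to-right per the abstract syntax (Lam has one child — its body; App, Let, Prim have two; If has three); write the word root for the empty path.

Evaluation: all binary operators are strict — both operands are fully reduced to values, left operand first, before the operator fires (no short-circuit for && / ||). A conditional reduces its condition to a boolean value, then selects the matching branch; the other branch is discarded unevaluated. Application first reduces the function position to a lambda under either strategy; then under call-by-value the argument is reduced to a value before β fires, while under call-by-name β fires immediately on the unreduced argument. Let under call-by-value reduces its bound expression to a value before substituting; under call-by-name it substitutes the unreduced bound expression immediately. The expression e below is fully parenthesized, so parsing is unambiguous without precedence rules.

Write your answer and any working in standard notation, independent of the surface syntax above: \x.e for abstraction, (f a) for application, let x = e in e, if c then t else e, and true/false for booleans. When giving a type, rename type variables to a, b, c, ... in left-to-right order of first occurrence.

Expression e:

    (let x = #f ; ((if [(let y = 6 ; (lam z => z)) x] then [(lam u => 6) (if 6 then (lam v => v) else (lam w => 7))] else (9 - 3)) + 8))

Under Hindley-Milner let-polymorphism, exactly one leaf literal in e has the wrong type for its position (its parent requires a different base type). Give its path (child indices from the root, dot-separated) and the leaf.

Answer: 1.0.1.1.0 : 6

Working:
let x : Bool
let y : Int
z : a
\z._ : a -> a
x : Bool
  unify a -> a ~ Bool -> b
  unify a ~ Bool
  unify Bool ~ b
_ _ : Bool
  unify Bool ~ Bool
\u._ : c -> Int
  unify Int ~ Bool
  FAIL: mismatch Int ~ Bool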